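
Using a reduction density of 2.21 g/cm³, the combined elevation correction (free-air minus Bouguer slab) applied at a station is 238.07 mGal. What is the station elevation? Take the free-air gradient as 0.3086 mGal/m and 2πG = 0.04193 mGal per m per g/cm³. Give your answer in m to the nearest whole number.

1103

Combined gradient = 0.3086 − 0.04193 × 2.21 = 0.2159347 mGal/m
h = 238.07 / 0.2159347 = 1102.51 m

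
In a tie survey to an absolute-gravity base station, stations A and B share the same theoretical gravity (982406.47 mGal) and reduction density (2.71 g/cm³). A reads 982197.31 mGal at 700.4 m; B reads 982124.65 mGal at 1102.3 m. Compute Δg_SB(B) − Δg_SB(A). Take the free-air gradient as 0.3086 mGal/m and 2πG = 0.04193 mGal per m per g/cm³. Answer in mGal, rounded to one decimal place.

5.7

Δg_SB(A) = 982197.31 − 982406.47 + 0.3086×700.4 − 0.04193×2.71×700.4 = -72.60 mGal
Δg_SB(B) = 982124.65 − 982406.47 + 0.3086×1102.3 − 0.04193×2.71×1102.3 = -66.90 mGal
Difference = -66.90 − (-72.60) = 5.70 mGal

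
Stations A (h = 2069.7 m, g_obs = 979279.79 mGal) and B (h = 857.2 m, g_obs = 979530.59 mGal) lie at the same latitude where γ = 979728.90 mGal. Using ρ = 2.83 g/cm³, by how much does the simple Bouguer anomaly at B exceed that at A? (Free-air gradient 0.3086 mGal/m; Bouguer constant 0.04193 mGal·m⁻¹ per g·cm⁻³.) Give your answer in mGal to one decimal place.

Δg_SB(A) = 979279.79 − 979728.90 + 0.3086×2069.7 − 0.04193×2.83×2069.7 = -56.00 mGal
Δg_SB(B) = 979530.59 − 979728.90 + 0.3086×857.2 − 0.04193×2.83×857.2 = -35.50 mGal
Difference = -35.50 − (-56.00) = 20.50 mGal

20.5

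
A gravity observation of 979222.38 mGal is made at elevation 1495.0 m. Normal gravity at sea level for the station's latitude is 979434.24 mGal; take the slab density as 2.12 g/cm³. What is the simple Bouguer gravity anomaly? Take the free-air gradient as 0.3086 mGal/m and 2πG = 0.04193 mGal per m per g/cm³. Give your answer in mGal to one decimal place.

Free-air correction = 0.3086 × 1495.0 = 461.36 mGal
Free-air anomaly = 979222.38 − 979434.24 + (461.36) = 249.50 mGal
Bouguer slab correction = 0.04193 × 2.12 × 1495.0 = 132.89 mGal
Simple Bouguer anomaly = 249.50 − (132.89) = 116.61 mGal

116.6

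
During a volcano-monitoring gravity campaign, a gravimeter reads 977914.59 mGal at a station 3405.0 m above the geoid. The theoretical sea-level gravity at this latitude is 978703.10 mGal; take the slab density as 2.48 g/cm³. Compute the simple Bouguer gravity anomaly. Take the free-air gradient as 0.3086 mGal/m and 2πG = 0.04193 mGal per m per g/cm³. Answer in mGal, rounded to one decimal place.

-91.8

Free-air correction = 0.3086 × 3405.0 = 1050.78 mGal
Free-air anomaly = 977914.59 − 978703.10 + (1050.78) = 262.27 mGal
Bouguer slab correction = 0.04193 × 2.48 × 3405.0 = 354.07 mGal
Simple Bouguer anomaly = 262.27 − (354.07) = -91.80 mGal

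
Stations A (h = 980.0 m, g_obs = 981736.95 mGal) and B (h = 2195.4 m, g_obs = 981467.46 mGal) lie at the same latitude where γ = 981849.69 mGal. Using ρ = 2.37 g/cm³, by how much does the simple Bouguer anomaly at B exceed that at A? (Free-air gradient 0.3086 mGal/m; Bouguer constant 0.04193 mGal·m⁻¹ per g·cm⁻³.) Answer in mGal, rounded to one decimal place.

-15.2

Δg_SB(A) = 981736.95 − 981849.69 + 0.3086×980.0 − 0.04193×2.37×980.0 = 92.30 mGal
Δg_SB(B) = 981467.46 − 981849.69 + 0.3086×2195.4 − 0.04193×2.37×2195.4 = 77.10 mGal
Difference = 77.10 − (92.30) = -15.20 mGal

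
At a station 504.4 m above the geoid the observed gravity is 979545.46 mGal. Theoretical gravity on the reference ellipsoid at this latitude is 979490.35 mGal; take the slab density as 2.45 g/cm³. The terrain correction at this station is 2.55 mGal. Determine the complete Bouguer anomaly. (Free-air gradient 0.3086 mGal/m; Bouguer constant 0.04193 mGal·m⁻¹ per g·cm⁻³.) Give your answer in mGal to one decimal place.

Free-air correction = 0.3086 × 504.4 = 155.66 mGal
Free-air anomaly = 979545.46 − 979490.35 + (155.66) = 210.77 mGal
Bouguer slab correction = 0.04193 × 2.45 × 504.4 = 51.82 mGal
Simple Bouguer anomaly = 210.77 − (51.82) = 158.95 mGal
Complete Bouguer anomaly = 158.95 + 2.55 = 161.50 mGal

161.5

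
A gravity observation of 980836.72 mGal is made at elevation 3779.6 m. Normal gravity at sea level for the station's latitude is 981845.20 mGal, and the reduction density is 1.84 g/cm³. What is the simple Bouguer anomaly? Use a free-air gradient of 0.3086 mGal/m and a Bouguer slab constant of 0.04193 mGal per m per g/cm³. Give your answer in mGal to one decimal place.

-133.7

Free-air correction = 0.3086 × 3779.6 = 1166.38 mGal
Free-air anomaly = 980836.72 − 981845.20 + (1166.38) = 157.90 mGal
Bouguer slab correction = 0.04193 × 1.84 × 3779.6 = 291.60 mGal
Simple Bouguer anomaly = 157.90 − (291.60) = -133.70 mGal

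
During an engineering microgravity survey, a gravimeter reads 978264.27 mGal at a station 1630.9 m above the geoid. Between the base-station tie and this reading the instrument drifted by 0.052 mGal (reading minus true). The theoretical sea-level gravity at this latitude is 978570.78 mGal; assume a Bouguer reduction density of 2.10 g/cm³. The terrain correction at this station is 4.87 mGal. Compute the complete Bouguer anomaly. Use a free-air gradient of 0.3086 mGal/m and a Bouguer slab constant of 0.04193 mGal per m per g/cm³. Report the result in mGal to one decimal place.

Drift-corrected reading = 978264.27 − (0.052) = 978264.218 mGal
Free-air correction = 0.3086 × 1630.9 = 503.30 mGal
Free-air anomaly = 978264.218 − 978570.78 + (503.30) = 196.738 mGal
Bouguer slab correction = 0.04193 × 2.10 × 1630.9 = 143.61 mGal
Simple Bouguer anomaly = 196.738 − (143.61) = 53.128 mGal
Complete Bouguer anomaly = 53.128 + 4.87 = 57.998 mGal

58.0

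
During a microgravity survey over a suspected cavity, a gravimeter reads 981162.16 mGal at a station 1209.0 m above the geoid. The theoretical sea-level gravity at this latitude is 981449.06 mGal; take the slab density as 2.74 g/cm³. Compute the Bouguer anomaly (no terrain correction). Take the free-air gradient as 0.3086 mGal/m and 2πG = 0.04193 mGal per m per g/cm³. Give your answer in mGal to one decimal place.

Free-air correction = 0.3086 × 1209.0 = 373.10 mGal
Free-air anomaly = 981162.16 − 981449.06 + (373.10) = 86.20 mGal
Bouguer slab correction = 0.04193 × 2.74 × 1209.0 = 138.90 mGal
Simple Bouguer anomaly = 86.20 − (138.90) = -52.70 mGal

-52.7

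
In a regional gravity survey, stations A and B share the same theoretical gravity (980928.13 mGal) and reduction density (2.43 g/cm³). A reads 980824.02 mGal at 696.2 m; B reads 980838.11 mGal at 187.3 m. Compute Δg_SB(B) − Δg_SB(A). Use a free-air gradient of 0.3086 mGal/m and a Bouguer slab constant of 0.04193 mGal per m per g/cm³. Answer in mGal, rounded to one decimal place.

-91.1

Δg_SB(A) = 980824.02 − 980928.13 + 0.3086×696.2 − 0.04193×2.43×696.2 = 39.80 mGal
Δg_SB(B) = 980838.11 − 980928.13 + 0.3086×187.3 − 0.04193×2.43×187.3 = -51.30 mGal
Difference = -51.30 − (39.80) = -91.10 mGal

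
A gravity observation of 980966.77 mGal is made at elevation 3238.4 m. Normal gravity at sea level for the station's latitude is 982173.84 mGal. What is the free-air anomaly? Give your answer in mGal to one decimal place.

Free-air correction = 0.3086 × 3238.4 = 999.37 mGal
Free-air anomaly = 980966.77 − 982173.84 + (999.37) = -207.70 mGal

-207.7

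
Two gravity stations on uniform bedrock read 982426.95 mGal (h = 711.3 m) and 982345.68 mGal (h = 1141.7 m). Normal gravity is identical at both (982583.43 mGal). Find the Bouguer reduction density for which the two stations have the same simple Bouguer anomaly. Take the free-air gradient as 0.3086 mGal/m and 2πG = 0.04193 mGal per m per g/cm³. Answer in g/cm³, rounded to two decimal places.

Δg_obs = 982345.68 − 982426.95 = -81.27 mGal over Δh = 1141.7 − 711.3 = 430.4 m
Equal Bouguer anomalies ⇒ Δg_obs + (0.3086 − 0.04193ρ)·Δh = 0
0.3086 − 0.04193ρ = −Δg_obs/Δh = 0.18882
ρ = (0.3086 − 0.18882) / 0.04193 = 2.86 g/cm³

2.86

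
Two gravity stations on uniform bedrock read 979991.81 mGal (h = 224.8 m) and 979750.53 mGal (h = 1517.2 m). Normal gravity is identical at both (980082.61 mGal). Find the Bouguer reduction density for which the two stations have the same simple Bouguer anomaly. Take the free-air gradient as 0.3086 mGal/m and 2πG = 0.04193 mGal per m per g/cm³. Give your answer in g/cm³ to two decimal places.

2.91

Δg_obs = 979750.53 − 979991.81 = -241.28 mGal over Δh = 1517.2 − 224.8 = 1292.4 m
Equal Bouguer anomalies ⇒ Δg_obs + (0.3086 − 0.04193ρ)·Δh = 0
0.3086 − 0.04193ρ = −Δg_obs/Δh = 0.18669
ρ = (0.3086 − 0.18669) / 0.04193 = 2.91 g/cm³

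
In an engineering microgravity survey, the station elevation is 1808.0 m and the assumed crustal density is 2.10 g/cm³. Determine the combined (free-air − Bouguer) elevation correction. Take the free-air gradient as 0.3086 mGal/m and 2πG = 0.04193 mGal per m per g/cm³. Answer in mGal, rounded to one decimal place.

Combined gradient = 0.3086 − 0.04193 × 2.10 = 0.2205470 mGal/m
Combined elevation correction = 0.2205470 × 1808.0 = 398.7 mGal

398.7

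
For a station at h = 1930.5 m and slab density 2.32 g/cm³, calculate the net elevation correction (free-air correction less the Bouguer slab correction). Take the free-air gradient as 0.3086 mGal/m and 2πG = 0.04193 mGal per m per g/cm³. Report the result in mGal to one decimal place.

408.0

Combined gradient = 0.3086 − 0.04193 × 2.32 = 0.2113224 mGal/m
Combined elevation correction = 0.2113224 × 1930.5 = 408.0 mGal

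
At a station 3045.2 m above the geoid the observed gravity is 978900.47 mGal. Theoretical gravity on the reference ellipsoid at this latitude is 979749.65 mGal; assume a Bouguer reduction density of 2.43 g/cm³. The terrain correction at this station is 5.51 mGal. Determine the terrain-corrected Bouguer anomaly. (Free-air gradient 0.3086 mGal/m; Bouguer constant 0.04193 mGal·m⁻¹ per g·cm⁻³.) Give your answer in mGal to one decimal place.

Free-air correction = 0.3086 × 3045.2 = 939.75 mGal
Free-air anomaly = 978900.47 − 979749.65 + (939.75) = 90.57 mGal
Bouguer slab correction = 0.04193 × 2.43 × 3045.2 = 310.28 mGal
Simple Bouguer anomaly = 90.57 − (310.28) = -219.71 mGal
Complete Bouguer anomaly = -219.71 + 5.51 = -214.20 mGal

-214.2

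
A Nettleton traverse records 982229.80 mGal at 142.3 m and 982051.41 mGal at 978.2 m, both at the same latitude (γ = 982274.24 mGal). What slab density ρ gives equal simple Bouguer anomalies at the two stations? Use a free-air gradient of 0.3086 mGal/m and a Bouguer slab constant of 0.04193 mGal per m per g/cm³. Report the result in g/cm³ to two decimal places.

2.27

Δg_obs = 982051.41 − 982229.80 = -178.39 mGal over Δh = 978.2 − 142.3 = 835.9 m
Equal Bouguer anomalies ⇒ Δg_obs + (0.3086 − 0.04193ρ)·Δh = 0
0.3086 − 0.04193ρ = −Δg_obs/Δh = 0.21341
ρ = (0.3086 − 0.21341) / 0.04193 = 2.27 g/cm³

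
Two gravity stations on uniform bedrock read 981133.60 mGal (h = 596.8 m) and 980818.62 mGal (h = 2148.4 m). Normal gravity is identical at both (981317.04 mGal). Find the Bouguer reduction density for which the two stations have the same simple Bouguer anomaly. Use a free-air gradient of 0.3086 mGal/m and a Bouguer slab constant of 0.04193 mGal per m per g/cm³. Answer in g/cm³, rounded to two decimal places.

Δg_obs = 980818.62 − 981133.60 = -314.98 mGal over Δh = 2148.4 − 596.8 = 1551.6 m
Equal Bouguer anomalies ⇒ Δg_obs + (0.3086 − 0.04193ρ)·Δh = 0
0.3086 − 0.04193ρ = −Δg_obs/Δh = 0.20300
ρ = (0.3086 − 0.20300) / 0.04193 = 2.52 g/cm³

2.52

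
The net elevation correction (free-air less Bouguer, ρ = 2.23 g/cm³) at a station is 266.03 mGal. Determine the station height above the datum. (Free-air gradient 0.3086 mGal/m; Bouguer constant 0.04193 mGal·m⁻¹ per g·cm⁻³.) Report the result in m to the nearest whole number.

1237

Combined gradient = 0.3086 − 0.04193 × 2.23 = 0.2150961 mGal/m
h = 266.03 / 0.2150961 = 1236.80 m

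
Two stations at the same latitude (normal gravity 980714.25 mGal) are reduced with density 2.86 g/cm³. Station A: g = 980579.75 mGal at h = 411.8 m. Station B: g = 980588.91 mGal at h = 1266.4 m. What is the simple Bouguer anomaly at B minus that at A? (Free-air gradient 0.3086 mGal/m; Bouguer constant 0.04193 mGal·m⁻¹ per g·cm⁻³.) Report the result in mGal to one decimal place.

Δg_SB(A) = 980579.75 − 980714.25 + 0.3086×411.8 − 0.04193×2.86×411.8 = -56.80 mGal
Δg_SB(B) = 980588.91 − 980714.25 + 0.3086×1266.4 − 0.04193×2.86×1266.4 = 113.60 mGal
Difference = 113.60 − (-56.80) = 170.40 mGal

170.4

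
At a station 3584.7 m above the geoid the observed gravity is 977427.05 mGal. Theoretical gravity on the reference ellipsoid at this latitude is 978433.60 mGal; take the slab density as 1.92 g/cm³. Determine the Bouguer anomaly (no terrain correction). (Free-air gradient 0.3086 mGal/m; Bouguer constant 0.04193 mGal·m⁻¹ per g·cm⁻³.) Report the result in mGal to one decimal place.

Free-air correction = 0.3086 × 3584.7 = 1106.24 mGal
Free-air anomaly = 977427.05 − 978433.60 + (1106.24) = 99.69 mGal
Bouguer slab correction = 0.04193 × 1.92 × 3584.7 = 288.59 mGal
Simple Bouguer anomaly = 99.69 − (288.59) = -188.90 mGal

-188.9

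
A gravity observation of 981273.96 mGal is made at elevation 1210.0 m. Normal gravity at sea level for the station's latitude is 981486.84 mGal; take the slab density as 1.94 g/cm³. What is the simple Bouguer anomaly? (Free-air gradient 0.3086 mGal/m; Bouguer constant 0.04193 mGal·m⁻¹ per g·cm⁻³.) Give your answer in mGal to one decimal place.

62.1

Free-air correction = 0.3086 × 1210.0 = 373.41 mGal
Free-air anomaly = 981273.96 − 981486.84 + (373.41) = 160.53 mGal
Bouguer slab correction = 0.04193 × 1.94 × 1210.0 = 98.43 mGal
Simple Bouguer anomaly = 160.53 − (98.43) = 62.10 mGal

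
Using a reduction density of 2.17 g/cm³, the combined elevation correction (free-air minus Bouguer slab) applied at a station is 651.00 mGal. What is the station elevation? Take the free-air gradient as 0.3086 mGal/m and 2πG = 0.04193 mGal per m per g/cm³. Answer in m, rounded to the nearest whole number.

2992

Combined gradient = 0.3086 − 0.04193 × 2.17 = 0.2176119 mGal/m
h = 651.00 / 0.2176119 = 2991.56 m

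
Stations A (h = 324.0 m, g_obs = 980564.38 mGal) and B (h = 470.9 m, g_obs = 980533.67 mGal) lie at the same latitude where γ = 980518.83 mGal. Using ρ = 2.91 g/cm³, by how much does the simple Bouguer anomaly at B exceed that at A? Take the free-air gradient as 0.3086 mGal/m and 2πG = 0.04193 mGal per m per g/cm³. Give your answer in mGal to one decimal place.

Δg_SB(A) = 980564.38 − 980518.83 + 0.3086×324.0 − 0.04193×2.91×324.0 = 106.00 mGal
Δg_SB(B) = 980533.67 − 980518.83 + 0.3086×470.9 − 0.04193×2.91×470.9 = 102.70 mGal
Difference = 102.70 − (106.00) = -3.30 mGal

-3.3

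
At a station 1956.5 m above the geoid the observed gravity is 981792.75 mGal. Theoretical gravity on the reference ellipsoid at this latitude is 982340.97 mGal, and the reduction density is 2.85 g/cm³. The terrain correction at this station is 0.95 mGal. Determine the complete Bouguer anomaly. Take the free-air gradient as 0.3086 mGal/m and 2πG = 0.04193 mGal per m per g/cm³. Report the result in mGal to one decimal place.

-177.3

Free-air correction = 0.3086 × 1956.5 = 603.78 mGal
Free-air anomaly = 981792.75 − 982340.97 + (603.78) = 55.56 mGal
Bouguer slab correction = 0.04193 × 2.85 × 1956.5 = 233.80 mGal
Simple Bouguer anomaly = 55.56 − (233.80) = -178.24 mGal
Complete Bouguer anomaly = -178.24 + 0.95 = -177.29 mGal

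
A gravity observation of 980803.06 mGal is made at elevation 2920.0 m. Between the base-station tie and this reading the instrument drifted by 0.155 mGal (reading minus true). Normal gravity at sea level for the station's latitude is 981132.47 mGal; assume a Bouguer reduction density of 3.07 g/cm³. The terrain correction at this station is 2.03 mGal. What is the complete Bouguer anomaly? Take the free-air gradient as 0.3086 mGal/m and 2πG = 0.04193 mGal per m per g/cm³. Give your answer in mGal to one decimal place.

197.7

Drift-corrected reading = 980803.06 − (0.155) = 980802.905 mGal
Free-air correction = 0.3086 × 2920.0 = 901.11 mGal
Free-air anomaly = 980802.905 − 981132.47 + (901.11) = 571.545 mGal
Bouguer slab correction = 0.04193 × 3.07 × 2920.0 = 375.88 mGal
Simple Bouguer anomaly = 571.545 − (375.88) = 195.665 mGal
Complete Bouguer anomaly = 195.665 + 2.03 = 197.695 mGal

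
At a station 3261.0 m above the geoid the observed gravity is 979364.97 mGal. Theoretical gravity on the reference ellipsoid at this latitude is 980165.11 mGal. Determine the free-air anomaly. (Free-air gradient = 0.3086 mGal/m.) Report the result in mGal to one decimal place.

Free-air correction = 0.3086 × 3261.0 = 1006.34 mGal
Free-air anomaly = 979364.97 − 980165.11 + (1006.34) = 206.20 mGal

206.2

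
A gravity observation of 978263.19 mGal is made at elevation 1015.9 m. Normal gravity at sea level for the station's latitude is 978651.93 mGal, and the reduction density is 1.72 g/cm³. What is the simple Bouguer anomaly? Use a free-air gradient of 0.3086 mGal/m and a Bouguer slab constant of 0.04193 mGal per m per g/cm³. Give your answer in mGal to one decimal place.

-148.5

Free-air correction = 0.3086 × 1015.9 = 313.51 mGal
Free-air anomaly = 978263.19 − 978651.93 + (313.51) = -75.23 mGal
Bouguer slab correction = 0.04193 × 1.72 × 1015.9 = 73.27 mGal
Simple Bouguer anomaly = -75.23 − (73.27) = -148.50 mGal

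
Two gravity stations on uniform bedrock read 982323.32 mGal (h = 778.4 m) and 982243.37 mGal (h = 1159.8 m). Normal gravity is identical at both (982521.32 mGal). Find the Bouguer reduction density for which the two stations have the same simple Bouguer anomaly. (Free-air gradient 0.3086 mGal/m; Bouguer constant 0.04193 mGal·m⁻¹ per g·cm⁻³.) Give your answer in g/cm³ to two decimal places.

Δg_obs = 982243.37 − 982323.32 = -79.95 mGal over Δh = 1159.8 − 778.4 = 381.4 m
Equal Bouguer anomalies ⇒ Δg_obs + (0.3086 − 0.04193ρ)·Δh = 0
0.3086 − 0.04193ρ = −Δg_obs/Δh = 0.20962
ρ = (0.3086 − 0.20962) / 0.04193 = 2.36 g/cm³

2.36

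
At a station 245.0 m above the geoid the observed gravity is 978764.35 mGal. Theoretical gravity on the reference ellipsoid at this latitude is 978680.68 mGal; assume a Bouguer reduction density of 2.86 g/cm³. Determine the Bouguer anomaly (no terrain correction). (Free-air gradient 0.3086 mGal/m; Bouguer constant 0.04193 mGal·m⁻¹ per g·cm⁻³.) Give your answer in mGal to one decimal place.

Free-air correction = 0.3086 × 245.0 = 75.61 mGal
Free-air anomaly = 978764.35 − 978680.68 + (75.61) = 159.28 mGal
Bouguer slab correction = 0.04193 × 2.86 × 245.0 = 29.38 mGal
Simple Bouguer anomaly = 159.28 − (29.38) = 129.90 mGal

129.9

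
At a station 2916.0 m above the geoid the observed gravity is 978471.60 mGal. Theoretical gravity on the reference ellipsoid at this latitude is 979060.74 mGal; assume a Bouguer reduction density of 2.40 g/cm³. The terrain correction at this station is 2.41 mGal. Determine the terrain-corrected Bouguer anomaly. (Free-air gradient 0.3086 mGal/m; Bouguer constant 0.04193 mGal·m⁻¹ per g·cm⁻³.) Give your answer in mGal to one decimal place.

19.7

Free-air correction = 0.3086 × 2916.0 = 899.88 mGal
Free-air anomaly = 978471.60 − 979060.74 + (899.88) = 310.74 mGal
Bouguer slab correction = 0.04193 × 2.40 × 2916.0 = 293.44 mGal
Simple Bouguer anomaly = 310.74 − (293.44) = 17.30 mGal
Complete Bouguer anomaly = 17.30 + 2.41 = 19.71 mGal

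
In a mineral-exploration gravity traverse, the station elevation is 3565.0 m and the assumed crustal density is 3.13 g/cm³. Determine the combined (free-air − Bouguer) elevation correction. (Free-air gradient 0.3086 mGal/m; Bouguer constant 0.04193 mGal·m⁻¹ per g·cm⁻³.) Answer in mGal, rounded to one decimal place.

632.3

Combined gradient = 0.3086 − 0.04193 × 3.13 = 0.1773591 mGal/m
Combined elevation correction = 0.1773591 × 3565.0 = 632.3 mGal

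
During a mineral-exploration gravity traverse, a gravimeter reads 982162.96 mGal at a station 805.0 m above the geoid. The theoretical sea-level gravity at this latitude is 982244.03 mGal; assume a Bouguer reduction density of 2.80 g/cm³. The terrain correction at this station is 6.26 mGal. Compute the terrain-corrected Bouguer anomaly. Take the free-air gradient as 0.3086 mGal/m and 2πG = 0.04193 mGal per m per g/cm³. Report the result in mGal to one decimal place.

79.1

Free-air correction = 0.3086 × 805.0 = 248.42 mGal
Free-air anomaly = 982162.96 − 982244.03 + (248.42) = 167.35 mGal
Bouguer slab correction = 0.04193 × 2.80 × 805.0 = 94.51 mGal
Simple Bouguer anomaly = 167.35 − (94.51) = 72.84 mGal
Complete Bouguer anomaly = 72.84 + 6.26 = 79.10 mGal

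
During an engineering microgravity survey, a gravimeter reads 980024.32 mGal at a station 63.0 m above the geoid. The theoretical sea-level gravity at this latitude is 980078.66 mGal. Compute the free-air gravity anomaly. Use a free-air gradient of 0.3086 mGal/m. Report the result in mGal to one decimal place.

Free-air correction = 0.3086 × 63.0 = 19.44 mGal
Free-air anomaly = 980024.32 − 980078.66 + (19.44) = -34.90 mGal

-34.9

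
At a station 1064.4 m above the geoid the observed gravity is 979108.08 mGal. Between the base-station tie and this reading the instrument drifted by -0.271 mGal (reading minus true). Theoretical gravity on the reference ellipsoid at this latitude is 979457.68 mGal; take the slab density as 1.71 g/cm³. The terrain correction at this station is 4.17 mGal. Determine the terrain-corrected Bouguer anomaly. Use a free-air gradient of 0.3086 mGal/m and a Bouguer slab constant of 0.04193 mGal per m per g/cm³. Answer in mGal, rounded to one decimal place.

Drift-corrected reading = 979108.08 − (-0.271) = 979108.351 mGal
Free-air correction = 0.3086 × 1064.4 = 328.47 mGal
Free-air anomaly = 979108.351 − 979457.68 + (328.47) = -20.859 mGal
Bouguer slab correction = 0.04193 × 1.71 × 1064.4 = 76.32 mGal
Simple Bouguer anomaly = -20.859 − (76.32) = -97.179 mGal
Complete Bouguer anomaly = -97.179 + 4.17 = -93.009 mGal

-93.0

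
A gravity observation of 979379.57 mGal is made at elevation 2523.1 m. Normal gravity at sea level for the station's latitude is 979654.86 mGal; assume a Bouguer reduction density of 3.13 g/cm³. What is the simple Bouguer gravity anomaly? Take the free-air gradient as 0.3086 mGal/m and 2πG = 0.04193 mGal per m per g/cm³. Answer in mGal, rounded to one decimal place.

172.2

Free-air correction = 0.3086 × 2523.1 = 778.63 mGal
Free-air anomaly = 979379.57 − 979654.86 + (778.63) = 503.34 mGal
Bouguer slab correction = 0.04193 × 3.13 × 2523.1 = 331.13 mGal
Simple Bouguer anomaly = 503.34 − (331.13) = 172.21 mGal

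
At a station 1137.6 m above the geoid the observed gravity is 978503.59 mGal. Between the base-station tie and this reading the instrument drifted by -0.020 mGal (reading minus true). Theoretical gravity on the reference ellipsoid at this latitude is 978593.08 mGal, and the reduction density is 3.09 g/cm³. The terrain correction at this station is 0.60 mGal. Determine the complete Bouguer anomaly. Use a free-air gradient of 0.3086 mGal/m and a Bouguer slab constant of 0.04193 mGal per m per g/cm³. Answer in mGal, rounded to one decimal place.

114.8

Drift-corrected reading = 978503.59 − (-0.020) = 978503.610 mGal
Free-air correction = 0.3086 × 1137.6 = 351.06 mGal
Free-air anomaly = 978503.610 − 978593.08 + (351.06) = 261.590 mGal
Bouguer slab correction = 0.04193 × 3.09 × 1137.6 = 147.39 mGal
Simple Bouguer anomaly = 261.590 − (147.39) = 114.200 mGal
Complete Bouguer anomaly = 114.200 + 0.60 = 114.800 mGal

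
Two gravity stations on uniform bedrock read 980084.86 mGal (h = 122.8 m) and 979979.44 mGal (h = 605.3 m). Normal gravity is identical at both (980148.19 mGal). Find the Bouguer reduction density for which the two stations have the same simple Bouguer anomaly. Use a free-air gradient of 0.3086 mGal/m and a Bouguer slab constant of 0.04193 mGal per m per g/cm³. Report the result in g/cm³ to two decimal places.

Δg_obs = 979979.44 − 980084.86 = -105.42 mGal over Δh = 605.3 − 122.8 = 482.5 m
Equal Bouguer anomalies ⇒ Δg_obs + (0.3086 − 0.04193ρ)·Δh = 0
0.3086 − 0.04193ρ = −Δg_obs/Δh = 0.21849
ρ = (0.3086 − 0.21849) / 0.04193 = 2.15 g/cm³

2.15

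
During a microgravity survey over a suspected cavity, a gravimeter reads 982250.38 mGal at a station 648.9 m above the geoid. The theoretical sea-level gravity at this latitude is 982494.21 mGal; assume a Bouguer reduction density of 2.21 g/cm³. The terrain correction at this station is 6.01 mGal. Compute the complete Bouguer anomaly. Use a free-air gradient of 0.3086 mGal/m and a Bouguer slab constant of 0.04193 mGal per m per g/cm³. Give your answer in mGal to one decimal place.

-97.7

Free-air correction = 0.3086 × 648.9 = 200.25 mGal
Free-air anomaly = 982250.38 − 982494.21 + (200.25) = -43.58 mGal
Bouguer slab correction = 0.04193 × 2.21 × 648.9 = 60.13 mGal
Simple Bouguer anomaly = -43.58 − (60.13) = -103.71 mGal
Complete Bouguer anomaly = -103.71 + 6.01 = -97.70 mGal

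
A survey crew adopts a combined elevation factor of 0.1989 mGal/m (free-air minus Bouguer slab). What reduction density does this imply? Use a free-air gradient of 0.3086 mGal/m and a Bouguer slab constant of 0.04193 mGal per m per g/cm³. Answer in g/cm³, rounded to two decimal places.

2.62

0.1989 = 0.3086 − 0.04193 × ρ
ρ = (0.3086 − 0.1989) / 0.04193 = 2.62 g/cm³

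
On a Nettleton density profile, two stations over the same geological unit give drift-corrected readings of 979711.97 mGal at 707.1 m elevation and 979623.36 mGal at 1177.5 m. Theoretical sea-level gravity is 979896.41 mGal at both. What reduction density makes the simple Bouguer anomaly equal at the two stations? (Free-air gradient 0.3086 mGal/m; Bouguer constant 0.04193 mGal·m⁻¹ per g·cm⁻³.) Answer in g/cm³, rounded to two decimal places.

2.87

Δg_obs = 979623.36 − 979711.97 = -88.61 mGal over Δh = 1177.5 − 707.1 = 470.4 m
Equal Bouguer anomalies ⇒ Δg_obs + (0.3086 − 0.04193ρ)·Δh = 0
0.3086 − 0.04193ρ = −Δg_obs/Δh = 0.18837
ρ = (0.3086 − 0.18837) / 0.04193 = 2.87 g/cm³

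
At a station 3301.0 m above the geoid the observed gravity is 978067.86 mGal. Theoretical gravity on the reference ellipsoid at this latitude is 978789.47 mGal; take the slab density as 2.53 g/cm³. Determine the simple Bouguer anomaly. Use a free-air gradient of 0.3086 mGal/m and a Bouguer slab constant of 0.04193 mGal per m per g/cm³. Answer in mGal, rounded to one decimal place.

-53.1

Free-air correction = 0.3086 × 3301.0 = 1018.69 mGal
Free-air anomaly = 978067.86 − 978789.47 + (1018.69) = 297.08 mGal
Bouguer slab correction = 0.04193 × 2.53 × 3301.0 = 350.18 mGal
Simple Bouguer anomaly = 297.08 − (350.18) = -53.10 mGal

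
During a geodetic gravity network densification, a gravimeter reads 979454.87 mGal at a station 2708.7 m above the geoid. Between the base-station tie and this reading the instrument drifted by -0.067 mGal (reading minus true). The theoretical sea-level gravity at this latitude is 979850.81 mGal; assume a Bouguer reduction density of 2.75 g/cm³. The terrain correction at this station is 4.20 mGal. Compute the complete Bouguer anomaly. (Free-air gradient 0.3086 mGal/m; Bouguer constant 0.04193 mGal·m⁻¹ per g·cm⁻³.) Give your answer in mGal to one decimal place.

Drift-corrected reading = 979454.87 − (-0.067) = 979454.937 mGal
Free-air correction = 0.3086 × 2708.7 = 835.90 mGal
Free-air anomaly = 979454.937 − 979850.81 + (835.90) = 440.027 mGal
Bouguer slab correction = 0.04193 × 2.75 × 2708.7 = 312.33 mGal
Simple Bouguer anomaly = 440.027 − (312.33) = 127.697 mGal
Complete Bouguer anomaly = 127.697 + 4.20 = 131.897 mGal

131.9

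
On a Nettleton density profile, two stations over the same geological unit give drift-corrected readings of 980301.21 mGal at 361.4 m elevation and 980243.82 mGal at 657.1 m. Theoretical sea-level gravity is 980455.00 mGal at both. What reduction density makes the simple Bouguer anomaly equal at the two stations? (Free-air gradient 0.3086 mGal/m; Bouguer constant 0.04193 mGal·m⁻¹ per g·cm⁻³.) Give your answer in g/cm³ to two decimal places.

2.73

Δg_obs = 980243.82 − 980301.21 = -57.39 mGal over Δh = 657.1 − 361.4 = 295.7 m
Equal Bouguer anomalies ⇒ Δg_obs + (0.3086 − 0.04193ρ)·Δh = 0
0.3086 − 0.04193ρ = −Δg_obs/Δh = 0.19408
ρ = (0.3086 − 0.19408) / 0.04193 = 2.73 g/cm³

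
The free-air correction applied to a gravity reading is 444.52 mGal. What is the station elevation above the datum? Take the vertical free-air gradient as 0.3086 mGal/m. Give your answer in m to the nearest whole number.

h = 444.52 / 0.3086 = 1440.44 m

1440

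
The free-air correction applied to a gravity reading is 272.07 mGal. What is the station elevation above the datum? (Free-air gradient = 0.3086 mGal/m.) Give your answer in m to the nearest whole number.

h = 272.07 / 0.3086 = 881.63 m

882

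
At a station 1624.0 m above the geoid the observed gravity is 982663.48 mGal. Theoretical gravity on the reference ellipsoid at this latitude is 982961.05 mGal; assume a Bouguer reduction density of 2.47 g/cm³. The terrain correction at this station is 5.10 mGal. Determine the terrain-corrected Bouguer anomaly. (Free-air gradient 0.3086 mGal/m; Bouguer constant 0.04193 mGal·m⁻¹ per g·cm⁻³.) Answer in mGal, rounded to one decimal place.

Free-air correction = 0.3086 × 1624.0 = 501.17 mGal
Free-air anomaly = 982663.48 − 982961.05 + (501.17) = 203.60 mGal
Bouguer slab correction = 0.04193 × 2.47 × 1624.0 = 168.19 mGal
Simple Bouguer anomaly = 203.60 − (168.19) = 35.41 mGal
Complete Bouguer anomaly = 35.41 + 5.10 = 40.51 mGal

40.5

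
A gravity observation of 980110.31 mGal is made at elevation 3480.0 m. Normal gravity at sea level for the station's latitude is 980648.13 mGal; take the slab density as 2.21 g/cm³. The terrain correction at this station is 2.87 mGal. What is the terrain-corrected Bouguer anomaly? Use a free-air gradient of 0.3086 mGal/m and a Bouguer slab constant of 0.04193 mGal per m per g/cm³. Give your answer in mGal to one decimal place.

216.5

Free-air correction = 0.3086 × 3480.0 = 1073.93 mGal
Free-air anomaly = 980110.31 − 980648.13 + (1073.93) = 536.11 mGal
Bouguer slab correction = 0.04193 × 2.21 × 3480.0 = 322.48 mGal
Simple Bouguer anomaly = 536.11 − (322.48) = 213.63 mGal
Complete Bouguer anomaly = 213.63 + 2.87 = 216.50 mGal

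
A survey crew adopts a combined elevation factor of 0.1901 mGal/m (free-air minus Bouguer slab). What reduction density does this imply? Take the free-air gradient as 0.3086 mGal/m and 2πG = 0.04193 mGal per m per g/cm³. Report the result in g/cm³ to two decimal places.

2.83

0.1901 = 0.3086 − 0.04193 × ρ
ρ = (0.3086 − 0.1901) / 0.04193 = 2.83 g/cm³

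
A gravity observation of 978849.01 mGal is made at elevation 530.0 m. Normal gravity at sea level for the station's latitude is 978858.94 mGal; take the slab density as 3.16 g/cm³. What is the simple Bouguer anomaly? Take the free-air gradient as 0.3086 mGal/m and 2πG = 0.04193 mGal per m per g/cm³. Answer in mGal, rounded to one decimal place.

Free-air correction = 0.3086 × 530.0 = 163.56 mGal
Free-air anomaly = 978849.01 − 978858.94 + (163.56) = 153.63 mGal
Bouguer slab correction = 0.04193 × 3.16 × 530.0 = 70.22 mGal
Simple Bouguer anomaly = 153.63 − (70.22) = 83.41 mGal

83.4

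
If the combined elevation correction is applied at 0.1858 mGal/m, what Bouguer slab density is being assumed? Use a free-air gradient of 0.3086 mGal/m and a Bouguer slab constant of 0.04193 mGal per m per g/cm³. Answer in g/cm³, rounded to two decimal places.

2.93

0.1858 = 0.3086 − 0.04193 × ρ
ρ = (0.3086 − 0.1858) / 0.04193 = 2.93 g/cm³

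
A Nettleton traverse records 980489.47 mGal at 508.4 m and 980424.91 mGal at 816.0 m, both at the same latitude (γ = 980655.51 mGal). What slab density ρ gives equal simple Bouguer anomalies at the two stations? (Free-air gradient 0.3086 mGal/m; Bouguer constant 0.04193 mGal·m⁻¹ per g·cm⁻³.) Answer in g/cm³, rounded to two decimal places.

Δg_obs = 980424.91 − 980489.47 = -64.56 mGal over Δh = 816.0 − 508.4 = 307.6 m
Equal Bouguer anomalies ⇒ Δg_obs + (0.3086 − 0.04193ρ)·Δh = 0
0.3086 − 0.04193ρ = −Δg_obs/Δh = 0.20988
ρ = (0.3086 − 0.20988) / 0.04193 = 2.35 g/cm³

2.35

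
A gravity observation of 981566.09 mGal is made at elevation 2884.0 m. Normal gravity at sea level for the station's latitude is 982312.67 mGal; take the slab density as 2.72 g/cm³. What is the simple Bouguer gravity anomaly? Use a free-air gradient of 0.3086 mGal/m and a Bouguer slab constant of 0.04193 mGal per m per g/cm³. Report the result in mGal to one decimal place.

Free-air correction = 0.3086 × 2884.0 = 890.00 mGal
Free-air anomaly = 981566.09 − 982312.67 + (890.00) = 143.42 mGal
Bouguer slab correction = 0.04193 × 2.72 × 2884.0 = 328.92 mGal
Simple Bouguer anomaly = 143.42 − (328.92) = -185.50 mGal

-185.5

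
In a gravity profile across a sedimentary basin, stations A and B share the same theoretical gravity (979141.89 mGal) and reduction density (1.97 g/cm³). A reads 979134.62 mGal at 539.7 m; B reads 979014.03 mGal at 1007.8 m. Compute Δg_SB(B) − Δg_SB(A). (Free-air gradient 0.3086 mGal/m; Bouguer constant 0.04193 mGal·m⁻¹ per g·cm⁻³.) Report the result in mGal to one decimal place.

Δg_SB(A) = 979134.62 − 979141.89 + 0.3086×539.7 − 0.04193×1.97×539.7 = 114.70 mGal
Δg_SB(B) = 979014.03 − 979141.89 + 0.3086×1007.8 − 0.04193×1.97×1007.8 = 99.90 mGal
Difference = 99.90 − (114.70) = -14.80 mGal

-14.8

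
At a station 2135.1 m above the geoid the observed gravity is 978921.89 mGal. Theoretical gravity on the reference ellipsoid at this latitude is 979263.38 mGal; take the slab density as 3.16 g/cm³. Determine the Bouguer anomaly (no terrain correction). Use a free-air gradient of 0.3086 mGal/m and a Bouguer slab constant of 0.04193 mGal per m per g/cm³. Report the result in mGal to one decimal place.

34.5

Free-air correction = 0.3086 × 2135.1 = 658.89 mGal
Free-air anomaly = 978921.89 − 979263.38 + (658.89) = 317.40 mGal
Bouguer slab correction = 0.04193 × 3.16 × 2135.1 = 282.90 mGal
Simple Bouguer anomaly = 317.40 − (282.90) = 34.50 mGal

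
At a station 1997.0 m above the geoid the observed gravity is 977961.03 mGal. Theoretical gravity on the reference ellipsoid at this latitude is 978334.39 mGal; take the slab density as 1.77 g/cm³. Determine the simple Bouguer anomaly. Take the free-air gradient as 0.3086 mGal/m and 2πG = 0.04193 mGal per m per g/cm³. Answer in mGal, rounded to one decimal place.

Free-air correction = 0.3086 × 1997.0 = 616.27 mGal
Free-air anomaly = 977961.03 − 978334.39 + (616.27) = 242.91 mGal
Bouguer slab correction = 0.04193 × 1.77 × 1997.0 = 148.21 mGal
Simple Bouguer anomaly = 242.91 − (148.21) = 94.70 mGal

94.7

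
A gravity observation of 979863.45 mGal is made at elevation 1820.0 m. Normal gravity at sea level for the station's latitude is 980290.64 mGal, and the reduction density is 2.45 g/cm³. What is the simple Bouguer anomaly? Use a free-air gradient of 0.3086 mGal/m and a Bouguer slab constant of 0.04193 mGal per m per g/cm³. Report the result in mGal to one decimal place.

-52.5

Free-air correction = 0.3086 × 1820.0 = 561.65 mGal
Free-air anomaly = 979863.45 − 980290.64 + (561.65) = 134.46 mGal
Bouguer slab correction = 0.04193 × 2.45 × 1820.0 = 186.97 mGal
Simple Bouguer anomaly = 134.46 − (186.97) = -52.51 mGal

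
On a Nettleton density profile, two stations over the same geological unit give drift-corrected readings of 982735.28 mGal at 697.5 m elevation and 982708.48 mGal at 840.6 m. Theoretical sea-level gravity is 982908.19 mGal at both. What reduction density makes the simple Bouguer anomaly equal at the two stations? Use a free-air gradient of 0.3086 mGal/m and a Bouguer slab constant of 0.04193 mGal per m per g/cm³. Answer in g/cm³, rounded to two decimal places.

2.89

Δg_obs = 982708.48 − 982735.28 = -26.80 mGal over Δh = 840.6 − 697.5 = 143.1 m
Equal Bouguer anomalies ⇒ Δg_obs + (0.3086 − 0.04193ρ)·Δh = 0
0.3086 − 0.04193ρ = −Δg_obs/Δh = 0.18728
ρ = (0.3086 − 0.18728) / 0.04193 = 2.89 g/cm³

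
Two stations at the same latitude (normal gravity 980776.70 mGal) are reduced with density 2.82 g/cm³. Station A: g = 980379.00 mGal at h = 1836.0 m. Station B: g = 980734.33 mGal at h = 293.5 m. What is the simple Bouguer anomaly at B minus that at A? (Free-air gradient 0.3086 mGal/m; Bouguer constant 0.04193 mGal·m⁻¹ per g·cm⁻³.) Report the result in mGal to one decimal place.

Δg_SB(A) = 980379.00 − 980776.70 + 0.3086×1836.0 − 0.04193×2.82×1836.0 = -48.20 mGal
Δg_SB(B) = 980734.33 − 980776.70 + 0.3086×293.5 − 0.04193×2.82×293.5 = 13.50 mGal
Difference = 13.50 − (-48.20) = 61.70 mGal

61.7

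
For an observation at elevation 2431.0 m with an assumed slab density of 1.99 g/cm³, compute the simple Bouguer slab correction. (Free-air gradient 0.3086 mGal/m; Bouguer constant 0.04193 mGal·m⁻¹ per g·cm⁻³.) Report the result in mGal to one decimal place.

Bouguer slab correction = 0.04193 × 1.99 × 2431.0 = 202.8 mGal

202.8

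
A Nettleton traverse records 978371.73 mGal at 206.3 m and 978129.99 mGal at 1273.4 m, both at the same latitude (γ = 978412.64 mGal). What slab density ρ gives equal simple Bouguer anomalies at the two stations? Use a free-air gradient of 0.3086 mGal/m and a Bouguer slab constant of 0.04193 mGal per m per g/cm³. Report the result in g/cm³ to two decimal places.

Δg_obs = 978129.99 − 978371.73 = -241.74 mGal over Δh = 1273.4 − 206.3 = 1067.1 m
Equal Bouguer anomalies ⇒ Δg_obs + (0.3086 − 0.04193ρ)·Δh = 0
0.3086 − 0.04193ρ = −Δg_obs/Δh = 0.22654
ρ = (0.3086 − 0.22654) / 0.04193 = 1.96 g/cm³

1.96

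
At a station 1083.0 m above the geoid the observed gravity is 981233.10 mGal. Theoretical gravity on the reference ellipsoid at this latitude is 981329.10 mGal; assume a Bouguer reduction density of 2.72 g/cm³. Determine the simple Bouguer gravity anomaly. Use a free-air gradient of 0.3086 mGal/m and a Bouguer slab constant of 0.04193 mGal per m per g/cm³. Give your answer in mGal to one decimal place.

Free-air correction = 0.3086 × 1083.0 = 334.21 mGal
Free-air anomaly = 981233.10 − 981329.10 + (334.21) = 238.21 mGal
Bouguer slab correction = 0.04193 × 2.72 × 1083.0 = 123.52 mGal
Simple Bouguer anomaly = 238.21 − (123.52) = 114.69 mGal

114.7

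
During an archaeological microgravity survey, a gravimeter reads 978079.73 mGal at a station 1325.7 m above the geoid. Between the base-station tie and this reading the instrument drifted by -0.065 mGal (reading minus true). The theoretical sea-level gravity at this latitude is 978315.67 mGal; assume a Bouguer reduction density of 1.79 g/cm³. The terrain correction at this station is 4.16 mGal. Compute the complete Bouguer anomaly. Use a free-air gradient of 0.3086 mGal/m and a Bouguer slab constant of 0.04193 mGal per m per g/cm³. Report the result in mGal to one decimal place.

77.9

Drift-corrected reading = 978079.73 − (-0.065) = 978079.795 mGal
Free-air correction = 0.3086 × 1325.7 = 409.11 mGal
Free-air anomaly = 978079.795 − 978315.67 + (409.11) = 173.235 mGal
Bouguer slab correction = 0.04193 × 1.79 × 1325.7 = 99.50 mGal
Simple Bouguer anomaly = 173.235 − (99.50) = 73.735 mGal
Complete Bouguer anomaly = 73.735 + 4.16 = 77.895 mGal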